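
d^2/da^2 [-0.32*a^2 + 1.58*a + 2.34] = -0.640000000000000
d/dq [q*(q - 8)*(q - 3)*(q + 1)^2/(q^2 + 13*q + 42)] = (3*q^6 + 34*q^5 - 138*q^4 - 1434*q^3 + 835*q^2 + 3108*q + 1008)/(q^4 + 26*q^3 + 253*q^2 + 1092*q + 1764)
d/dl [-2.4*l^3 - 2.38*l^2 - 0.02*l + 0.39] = -7.2*l^2 - 4.76*l - 0.02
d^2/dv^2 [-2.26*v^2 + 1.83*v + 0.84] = -4.52000000000000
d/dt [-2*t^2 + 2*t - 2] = 2 - 4*t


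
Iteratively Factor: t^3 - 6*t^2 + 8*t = (t)*(t^2 - 6*t + 8) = t*(t - 4)*(t - 2)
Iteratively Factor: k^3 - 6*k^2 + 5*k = (k - 1)*(k^2 - 5*k) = k*(k - 1)*(k - 5)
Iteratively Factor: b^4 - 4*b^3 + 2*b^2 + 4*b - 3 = (b - 1)*(b^3 - 3*b^2 - b + 3) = (b - 3)*(b - 1)*(b^2 - 1) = (b - 3)*(b - 1)*(b + 1)*(b - 1)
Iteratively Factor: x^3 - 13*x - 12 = (x + 3)*(x^2 - 3*x - 4) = (x + 1)*(x + 3)*(x - 4)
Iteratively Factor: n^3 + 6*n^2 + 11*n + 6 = (n + 1)*(n^2 + 5*n + 6) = (n + 1)*(n + 3)*(n + 2)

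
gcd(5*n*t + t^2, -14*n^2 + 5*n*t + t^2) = 1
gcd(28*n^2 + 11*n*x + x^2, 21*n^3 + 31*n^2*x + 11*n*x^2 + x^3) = 7*n + x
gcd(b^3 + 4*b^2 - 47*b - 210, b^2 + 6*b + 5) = b + 5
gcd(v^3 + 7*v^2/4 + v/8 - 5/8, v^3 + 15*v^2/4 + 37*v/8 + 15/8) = v^2 + 9*v/4 + 5/4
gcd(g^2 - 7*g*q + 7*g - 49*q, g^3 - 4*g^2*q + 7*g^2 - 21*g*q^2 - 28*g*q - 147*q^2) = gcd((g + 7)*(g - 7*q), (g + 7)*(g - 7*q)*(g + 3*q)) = -g^2 + 7*g*q - 7*g + 49*q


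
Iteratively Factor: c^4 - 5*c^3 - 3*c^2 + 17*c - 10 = (c - 1)*(c^3 - 4*c^2 - 7*c + 10) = (c - 5)*(c - 1)*(c^2 + c - 2) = (c - 5)*(c - 1)^2*(c + 2)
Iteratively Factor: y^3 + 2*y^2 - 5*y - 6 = (y + 3)*(y^2 - y - 2) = (y + 1)*(y + 3)*(y - 2)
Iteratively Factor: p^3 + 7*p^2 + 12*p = (p + 3)*(p^2 + 4*p) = p*(p + 3)*(p + 4)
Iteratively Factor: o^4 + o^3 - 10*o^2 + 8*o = (o - 2)*(o^3 + 3*o^2 - 4*o) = (o - 2)*(o + 4)*(o^2 - o) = (o - 2)*(o - 1)*(o + 4)*(o)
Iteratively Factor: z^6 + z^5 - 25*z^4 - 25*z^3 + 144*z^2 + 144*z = (z - 4)*(z^5 + 5*z^4 - 5*z^3 - 45*z^2 - 36*z) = (z - 4)*(z + 4)*(z^4 + z^3 - 9*z^2 - 9*z) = (z - 4)*(z + 3)*(z + 4)*(z^3 - 2*z^2 - 3*z) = (z - 4)*(z - 3)*(z + 3)*(z + 4)*(z^2 + z) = z*(z - 4)*(z - 3)*(z + 3)*(z + 4)*(z + 1)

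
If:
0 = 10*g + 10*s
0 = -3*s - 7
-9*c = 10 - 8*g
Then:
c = 26/27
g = 7/3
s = -7/3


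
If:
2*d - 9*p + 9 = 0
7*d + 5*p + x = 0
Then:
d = -9*x/73 - 45/73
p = 63/73 - 2*x/73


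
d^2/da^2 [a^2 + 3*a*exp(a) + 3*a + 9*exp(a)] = 3*a*exp(a) + 15*exp(a) + 2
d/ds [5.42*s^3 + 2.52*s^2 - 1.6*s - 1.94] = 16.26*s^2 + 5.04*s - 1.6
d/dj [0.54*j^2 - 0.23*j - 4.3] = 1.08*j - 0.23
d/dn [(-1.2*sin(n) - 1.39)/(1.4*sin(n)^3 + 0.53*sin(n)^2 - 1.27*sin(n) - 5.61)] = (3.36*sin(n)^3 + 6.474*sin(n)^2 + 1.4734*sin(n) + 4.9667)*cos(n)/(1.96*sin(n)^6 + 1.484*sin(n)^5 - 3.2751*sin(n)^4 - 17.0542*sin(n)^3 - 4.3337*sin(n)^2 + 14.2494*sin(n) + 31.4721)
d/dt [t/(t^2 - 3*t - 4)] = (-t^2 - 4)/(t^4 - 6*t^3 + t^2 + 24*t + 16)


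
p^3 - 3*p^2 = p^2*(p - 3)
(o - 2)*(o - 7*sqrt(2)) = o^2 - 7*sqrt(2)*o - 2*o + 14*sqrt(2)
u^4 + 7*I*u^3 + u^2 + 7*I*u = u*(u - I)*(u + I)*(u + 7*I)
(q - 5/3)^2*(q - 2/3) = q^3 - 4*q^2 + 5*q - 50/27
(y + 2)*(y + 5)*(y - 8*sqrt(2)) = y^3 - 8*sqrt(2)*y^2 + 7*y^2 - 56*sqrt(2)*y + 10*y - 80*sqrt(2)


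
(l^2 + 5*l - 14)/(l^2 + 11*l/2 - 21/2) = 2*(l - 2)/(2*l - 3)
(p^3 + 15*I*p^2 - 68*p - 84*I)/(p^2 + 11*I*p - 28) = (p^2 + 8*I*p - 12)/(p + 4*I)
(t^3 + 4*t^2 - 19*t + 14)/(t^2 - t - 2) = (t^2 + 6*t - 7)/(t + 1)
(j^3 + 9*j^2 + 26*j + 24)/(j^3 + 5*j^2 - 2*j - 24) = (j + 2)/(j - 2)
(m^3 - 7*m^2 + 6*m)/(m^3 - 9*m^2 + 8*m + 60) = m*(m - 1)/(m^2 - 3*m - 10)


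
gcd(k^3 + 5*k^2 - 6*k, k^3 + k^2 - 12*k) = k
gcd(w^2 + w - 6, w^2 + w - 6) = w^2 + w - 6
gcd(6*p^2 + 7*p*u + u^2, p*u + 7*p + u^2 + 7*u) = p + u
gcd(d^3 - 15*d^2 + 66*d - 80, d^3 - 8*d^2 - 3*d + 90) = d - 5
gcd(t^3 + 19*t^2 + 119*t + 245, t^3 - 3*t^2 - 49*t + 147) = t + 7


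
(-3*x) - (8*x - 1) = 1 - 11*x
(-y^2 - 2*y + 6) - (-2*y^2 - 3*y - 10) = y^2 + y + 16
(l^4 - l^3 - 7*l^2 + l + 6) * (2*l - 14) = 2*l^5 - 16*l^4 + 100*l^2 - 2*l - 84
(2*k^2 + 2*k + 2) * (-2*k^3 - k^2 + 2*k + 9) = -4*k^5 - 6*k^4 - 2*k^3 + 20*k^2 + 22*k + 18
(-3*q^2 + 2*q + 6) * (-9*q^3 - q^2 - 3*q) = 27*q^5 - 15*q^4 - 47*q^3 - 12*q^2 - 18*q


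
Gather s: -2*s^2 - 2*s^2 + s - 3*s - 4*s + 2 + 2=-4*s^2 - 6*s + 4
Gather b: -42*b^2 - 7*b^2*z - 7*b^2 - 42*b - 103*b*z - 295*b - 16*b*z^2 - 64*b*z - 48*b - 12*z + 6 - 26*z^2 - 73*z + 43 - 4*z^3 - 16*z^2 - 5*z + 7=b^2*(-7*z - 49) + b*(-16*z^2 - 167*z - 385) - 4*z^3 - 42*z^2 - 90*z + 56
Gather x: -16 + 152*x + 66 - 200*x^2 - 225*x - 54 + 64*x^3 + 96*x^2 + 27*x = 64*x^3 - 104*x^2 - 46*x - 4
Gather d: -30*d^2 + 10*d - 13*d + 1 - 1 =-30*d^2 - 3*d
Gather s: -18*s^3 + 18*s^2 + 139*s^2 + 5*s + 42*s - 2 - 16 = -18*s^3 + 157*s^2 + 47*s - 18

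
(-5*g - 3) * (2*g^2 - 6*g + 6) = -10*g^3 + 24*g^2 - 12*g - 18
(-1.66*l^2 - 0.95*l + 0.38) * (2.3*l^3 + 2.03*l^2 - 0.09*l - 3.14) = -3.818*l^5 - 5.5548*l^4 - 0.9051*l^3 + 6.0693*l^2 + 2.9488*l - 1.1932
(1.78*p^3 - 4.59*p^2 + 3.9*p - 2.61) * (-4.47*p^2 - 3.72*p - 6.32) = -7.9566*p^5 + 13.8957*p^4 - 11.6078*p^3 + 26.1675*p^2 - 14.9388*p + 16.4952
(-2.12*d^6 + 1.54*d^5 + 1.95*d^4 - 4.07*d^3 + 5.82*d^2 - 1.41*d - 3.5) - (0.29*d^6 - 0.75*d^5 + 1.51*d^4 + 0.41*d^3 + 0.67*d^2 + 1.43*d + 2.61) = -2.41*d^6 + 2.29*d^5 + 0.44*d^4 - 4.48*d^3 + 5.15*d^2 - 2.84*d - 6.11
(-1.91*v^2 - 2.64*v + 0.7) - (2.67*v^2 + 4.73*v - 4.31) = -4.58*v^2 - 7.37*v + 5.01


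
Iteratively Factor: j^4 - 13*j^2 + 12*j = (j - 3)*(j^3 + 3*j^2 - 4*j) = (j - 3)*(j + 4)*(j^2 - j) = (j - 3)*(j - 1)*(j + 4)*(j)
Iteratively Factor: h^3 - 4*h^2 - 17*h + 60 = (h - 3)*(h^2 - h - 20) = (h - 5)*(h - 3)*(h + 4)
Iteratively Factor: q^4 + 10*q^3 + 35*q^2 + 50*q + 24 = (q + 1)*(q^3 + 9*q^2 + 26*q + 24) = (q + 1)*(q + 3)*(q^2 + 6*q + 8) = (q + 1)*(q + 3)*(q + 4)*(q + 2)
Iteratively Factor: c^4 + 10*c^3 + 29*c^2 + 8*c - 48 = (c - 1)*(c^3 + 11*c^2 + 40*c + 48) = (c - 1)*(c + 4)*(c^2 + 7*c + 12) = (c - 1)*(c + 3)*(c + 4)*(c + 4)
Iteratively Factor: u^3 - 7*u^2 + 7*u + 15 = (u - 5)*(u^2 - 2*u - 3) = (u - 5)*(u - 3)*(u + 1)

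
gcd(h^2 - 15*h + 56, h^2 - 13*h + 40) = h - 8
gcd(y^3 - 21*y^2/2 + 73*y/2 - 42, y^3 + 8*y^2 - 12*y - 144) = y - 4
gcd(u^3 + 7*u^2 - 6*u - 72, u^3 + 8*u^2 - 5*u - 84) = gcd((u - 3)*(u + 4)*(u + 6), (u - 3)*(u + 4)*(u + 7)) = u^2 + u - 12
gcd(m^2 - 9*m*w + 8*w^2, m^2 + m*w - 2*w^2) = -m + w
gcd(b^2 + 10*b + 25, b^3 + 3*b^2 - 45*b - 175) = b^2 + 10*b + 25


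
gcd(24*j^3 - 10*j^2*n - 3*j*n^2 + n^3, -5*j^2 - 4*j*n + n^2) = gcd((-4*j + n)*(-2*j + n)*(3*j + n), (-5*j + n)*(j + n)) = 1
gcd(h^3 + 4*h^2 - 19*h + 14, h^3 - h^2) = h - 1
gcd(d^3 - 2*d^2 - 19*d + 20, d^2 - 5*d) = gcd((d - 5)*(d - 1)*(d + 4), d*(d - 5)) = d - 5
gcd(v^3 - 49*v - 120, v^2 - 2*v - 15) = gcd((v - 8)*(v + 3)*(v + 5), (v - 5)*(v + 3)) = v + 3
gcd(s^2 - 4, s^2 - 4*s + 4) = s - 2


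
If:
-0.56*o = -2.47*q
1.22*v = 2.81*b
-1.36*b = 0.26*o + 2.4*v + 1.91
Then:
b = 0.434163701067616*v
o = -11.5017793594306*v - 7.34615384615385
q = -2.60769086691544*v - 1.66552475864217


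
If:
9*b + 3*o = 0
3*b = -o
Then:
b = -o/3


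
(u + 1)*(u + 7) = u^2 + 8*u + 7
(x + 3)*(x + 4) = x^2 + 7*x + 12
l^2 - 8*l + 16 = (l - 4)^2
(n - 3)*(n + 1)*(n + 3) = n^3 + n^2 - 9*n - 9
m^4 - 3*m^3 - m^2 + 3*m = m*(m - 3)*(m - 1)*(m + 1)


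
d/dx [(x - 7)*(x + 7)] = 2*x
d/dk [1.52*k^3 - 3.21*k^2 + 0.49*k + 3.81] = 4.56*k^2 - 6.42*k + 0.49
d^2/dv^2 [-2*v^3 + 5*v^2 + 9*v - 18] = 10 - 12*v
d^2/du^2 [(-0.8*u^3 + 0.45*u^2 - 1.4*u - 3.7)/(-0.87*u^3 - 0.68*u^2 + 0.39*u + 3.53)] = (1.77635683940025e-15*u^7 - 1.62777*u^6 + 7.9866*u^5 + 67.14225*u^4 + 21.76487*u^3 + 54.45438*u^2 + 142.26666*u + 3.81893)/(0.658503*u^9 + 1.544076*u^8 + 0.321291*u^7 - 9.085483*u^6 - 12.674115*u^5 + 2.599842*u^4 + 38.080566*u^3 + 23.809497*u^2 - 14.579253*u - 43.986977)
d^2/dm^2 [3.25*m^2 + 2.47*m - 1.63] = 6.50000000000000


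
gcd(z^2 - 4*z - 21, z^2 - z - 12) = z + 3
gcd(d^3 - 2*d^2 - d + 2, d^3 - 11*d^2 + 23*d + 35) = d + 1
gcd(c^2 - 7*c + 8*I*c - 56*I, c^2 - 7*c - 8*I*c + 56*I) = c - 7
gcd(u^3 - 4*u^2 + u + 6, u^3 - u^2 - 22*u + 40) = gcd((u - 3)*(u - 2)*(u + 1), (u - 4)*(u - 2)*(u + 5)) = u - 2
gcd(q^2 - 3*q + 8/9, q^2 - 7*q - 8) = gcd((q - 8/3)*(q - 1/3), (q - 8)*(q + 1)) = 1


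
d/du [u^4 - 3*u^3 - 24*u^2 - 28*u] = 4*u^3 - 9*u^2 - 48*u - 28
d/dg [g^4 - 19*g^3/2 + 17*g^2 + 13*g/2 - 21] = 4*g^3 - 57*g^2/2 + 34*g + 13/2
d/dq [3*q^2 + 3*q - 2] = 6*q + 3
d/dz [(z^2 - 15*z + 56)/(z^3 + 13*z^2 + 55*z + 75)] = (-z^3 + 35*z^2 - 93*z - 841)/(z^5 + 21*z^4 + 174*z^3 + 710*z^2 + 1425*z + 1125)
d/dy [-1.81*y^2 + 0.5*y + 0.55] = 0.5 - 3.62*y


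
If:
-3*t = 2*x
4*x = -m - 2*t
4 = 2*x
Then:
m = -16/3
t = -4/3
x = 2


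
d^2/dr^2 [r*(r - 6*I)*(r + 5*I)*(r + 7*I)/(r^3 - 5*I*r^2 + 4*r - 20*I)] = 4*(-11*r^6 + 279*I*r^5 + 867*r^4 - 57*I*r^3 - 7530*r^2 + 27900*I*r - 15800)/(r^9 - 15*I*r^8 - 63*r^7 - 55*I*r^6 - 852*r^5 + 780*I*r^4 - 3536*r^3 + 5040*I*r^2 - 4800*r + 8000*I)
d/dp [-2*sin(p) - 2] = -2*cos(p)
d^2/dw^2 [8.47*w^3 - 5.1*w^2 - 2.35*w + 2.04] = 50.82*w - 10.2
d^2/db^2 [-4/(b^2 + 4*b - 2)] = 8*(b^2 + 4*b - 4*(b + 2)^2 - 2)/(b^2 + 4*b - 2)^3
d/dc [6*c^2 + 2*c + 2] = 12*c + 2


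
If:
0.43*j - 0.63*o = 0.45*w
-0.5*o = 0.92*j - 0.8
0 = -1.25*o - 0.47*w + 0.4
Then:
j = 0.85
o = 0.03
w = 0.78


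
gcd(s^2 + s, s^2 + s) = s^2 + s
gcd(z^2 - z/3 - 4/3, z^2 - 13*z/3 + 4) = z - 4/3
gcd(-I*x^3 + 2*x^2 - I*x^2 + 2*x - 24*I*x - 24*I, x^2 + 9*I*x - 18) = x + 6*I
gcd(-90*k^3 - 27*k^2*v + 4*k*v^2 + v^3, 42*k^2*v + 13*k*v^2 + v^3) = 6*k + v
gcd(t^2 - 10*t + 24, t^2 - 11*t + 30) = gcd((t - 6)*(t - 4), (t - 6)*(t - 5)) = t - 6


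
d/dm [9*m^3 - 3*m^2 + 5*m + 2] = 27*m^2 - 6*m + 5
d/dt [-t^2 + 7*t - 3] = 7 - 2*t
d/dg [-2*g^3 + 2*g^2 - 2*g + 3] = -6*g^2 + 4*g - 2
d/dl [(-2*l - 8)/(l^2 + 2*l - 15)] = 2*(-l^2 - 2*l + 2*(l + 1)*(l + 4) + 15)/(l^2 + 2*l - 15)^2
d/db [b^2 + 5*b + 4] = 2*b + 5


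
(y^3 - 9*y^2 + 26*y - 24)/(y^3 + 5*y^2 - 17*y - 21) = (y^2 - 6*y + 8)/(y^2 + 8*y + 7)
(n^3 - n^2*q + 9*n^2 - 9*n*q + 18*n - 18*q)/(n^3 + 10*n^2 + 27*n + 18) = (n - q)/(n + 1)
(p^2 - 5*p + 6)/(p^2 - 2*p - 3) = (p - 2)/(p + 1)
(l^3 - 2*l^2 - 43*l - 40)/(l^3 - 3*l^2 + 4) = (l^2 - 3*l - 40)/(l^2 - 4*l + 4)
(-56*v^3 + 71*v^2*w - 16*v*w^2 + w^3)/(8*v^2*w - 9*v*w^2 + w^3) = (-7*v + w)/w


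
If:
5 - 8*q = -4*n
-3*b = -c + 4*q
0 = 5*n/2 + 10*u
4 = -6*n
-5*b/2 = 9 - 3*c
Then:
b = 11/13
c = 289/78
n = -2/3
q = 7/24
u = 1/6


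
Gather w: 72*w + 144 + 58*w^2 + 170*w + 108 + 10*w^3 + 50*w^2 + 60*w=10*w^3 + 108*w^2 + 302*w + 252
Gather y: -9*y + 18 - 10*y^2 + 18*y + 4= -10*y^2 + 9*y + 22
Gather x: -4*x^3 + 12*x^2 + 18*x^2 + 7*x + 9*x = -4*x^3 + 30*x^2 + 16*x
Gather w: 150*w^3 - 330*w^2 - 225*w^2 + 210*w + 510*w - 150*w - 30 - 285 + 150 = 150*w^3 - 555*w^2 + 570*w - 165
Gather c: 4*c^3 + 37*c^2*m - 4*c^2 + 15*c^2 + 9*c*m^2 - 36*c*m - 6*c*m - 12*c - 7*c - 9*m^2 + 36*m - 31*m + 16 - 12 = 4*c^3 + c^2*(37*m + 11) + c*(9*m^2 - 42*m - 19) - 9*m^2 + 5*m + 4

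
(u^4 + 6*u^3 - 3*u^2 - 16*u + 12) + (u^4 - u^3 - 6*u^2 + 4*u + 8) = 2*u^4 + 5*u^3 - 9*u^2 - 12*u + 20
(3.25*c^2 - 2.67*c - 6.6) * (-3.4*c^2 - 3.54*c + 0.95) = -11.05*c^4 - 2.427*c^3 + 34.9793*c^2 + 20.8275*c - 6.27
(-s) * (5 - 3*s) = 3*s^2 - 5*s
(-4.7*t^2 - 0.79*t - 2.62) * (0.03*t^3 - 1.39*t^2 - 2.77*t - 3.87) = -0.141*t^5 + 6.5093*t^4 + 14.0385*t^3 + 24.0191*t^2 + 10.3147*t + 10.1394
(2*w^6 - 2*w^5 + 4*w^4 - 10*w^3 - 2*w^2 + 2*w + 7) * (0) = 0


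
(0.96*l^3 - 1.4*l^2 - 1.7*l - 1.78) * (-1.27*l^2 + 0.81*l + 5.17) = -1.2192*l^5 + 2.5556*l^4 + 5.9882*l^3 - 6.3544*l^2 - 10.2308*l - 9.2026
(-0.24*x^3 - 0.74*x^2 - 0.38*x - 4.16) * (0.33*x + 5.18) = -0.0792*x^4 - 1.4874*x^3 - 3.9586*x^2 - 3.3412*x - 21.5488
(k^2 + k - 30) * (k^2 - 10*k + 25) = k^4 - 9*k^3 - 15*k^2 + 325*k - 750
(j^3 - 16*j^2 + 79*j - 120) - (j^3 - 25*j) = -16*j^2 + 104*j - 120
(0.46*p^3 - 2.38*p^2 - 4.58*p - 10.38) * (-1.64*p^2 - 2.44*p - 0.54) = -0.7544*p^5 + 2.7808*p^4 + 13.07*p^3 + 29.4836*p^2 + 27.8004*p + 5.6052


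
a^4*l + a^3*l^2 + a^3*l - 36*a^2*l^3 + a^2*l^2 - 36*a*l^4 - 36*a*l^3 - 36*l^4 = (a - 6*l)*(a + l)*(a + 6*l)*(a*l + l)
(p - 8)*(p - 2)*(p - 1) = p^3 - 11*p^2 + 26*p - 16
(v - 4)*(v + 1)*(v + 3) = v^3 - 13*v - 12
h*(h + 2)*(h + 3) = h^3 + 5*h^2 + 6*h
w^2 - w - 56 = (w - 8)*(w + 7)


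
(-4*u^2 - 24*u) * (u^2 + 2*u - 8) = -4*u^4 - 32*u^3 - 16*u^2 + 192*u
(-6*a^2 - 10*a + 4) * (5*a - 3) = -30*a^3 - 32*a^2 + 50*a - 12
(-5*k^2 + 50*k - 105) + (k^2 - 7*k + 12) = -4*k^2 + 43*k - 93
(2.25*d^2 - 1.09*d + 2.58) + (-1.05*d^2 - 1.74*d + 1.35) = 1.2*d^2 - 2.83*d + 3.93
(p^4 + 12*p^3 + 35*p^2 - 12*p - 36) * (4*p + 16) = 4*p^5 + 64*p^4 + 332*p^3 + 512*p^2 - 336*p - 576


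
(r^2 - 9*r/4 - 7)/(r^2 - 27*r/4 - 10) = (-4*r^2 + 9*r + 28)/(-4*r^2 + 27*r + 40)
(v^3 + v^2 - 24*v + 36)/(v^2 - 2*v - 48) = (v^2 - 5*v + 6)/(v - 8)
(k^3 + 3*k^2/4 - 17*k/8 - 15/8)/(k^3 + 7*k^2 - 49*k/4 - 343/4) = (8*k^3 + 6*k^2 - 17*k - 15)/(2*(4*k^3 + 28*k^2 - 49*k - 343))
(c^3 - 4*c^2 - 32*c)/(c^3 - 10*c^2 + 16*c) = (c + 4)/(c - 2)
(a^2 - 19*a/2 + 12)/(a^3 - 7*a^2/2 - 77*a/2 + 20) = (2*a - 3)/(2*a^2 + 9*a - 5)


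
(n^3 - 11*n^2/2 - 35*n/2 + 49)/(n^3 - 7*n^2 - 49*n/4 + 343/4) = 2*(n - 2)/(2*n - 7)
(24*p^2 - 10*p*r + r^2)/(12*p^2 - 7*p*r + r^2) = (6*p - r)/(3*p - r)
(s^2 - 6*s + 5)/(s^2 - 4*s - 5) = (s - 1)/(s + 1)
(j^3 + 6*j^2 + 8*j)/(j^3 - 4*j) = (j + 4)/(j - 2)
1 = 1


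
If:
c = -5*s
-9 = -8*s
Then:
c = -45/8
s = 9/8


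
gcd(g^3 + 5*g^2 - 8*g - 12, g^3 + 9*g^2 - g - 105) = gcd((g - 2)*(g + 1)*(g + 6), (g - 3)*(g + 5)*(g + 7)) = 1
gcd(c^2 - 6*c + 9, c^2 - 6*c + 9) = c^2 - 6*c + 9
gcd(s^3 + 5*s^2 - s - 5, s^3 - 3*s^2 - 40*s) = s + 5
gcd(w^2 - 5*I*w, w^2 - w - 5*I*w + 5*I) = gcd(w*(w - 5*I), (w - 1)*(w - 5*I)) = w - 5*I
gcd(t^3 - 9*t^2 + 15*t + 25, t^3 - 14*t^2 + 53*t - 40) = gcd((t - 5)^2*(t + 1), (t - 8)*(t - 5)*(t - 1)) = t - 5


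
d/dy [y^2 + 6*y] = 2*y + 6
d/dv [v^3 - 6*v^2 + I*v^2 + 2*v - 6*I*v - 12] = 3*v^2 + 2*v*(-6 + I) + 2 - 6*I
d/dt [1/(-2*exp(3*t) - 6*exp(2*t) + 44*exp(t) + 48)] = (3*exp(2*t) + 6*exp(t) - 22)*exp(t)/(2*(exp(3*t) + 3*exp(2*t) - 22*exp(t) - 24)^2)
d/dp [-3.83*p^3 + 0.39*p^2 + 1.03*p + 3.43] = -11.49*p^2 + 0.78*p + 1.03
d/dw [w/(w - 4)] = -4/(w - 4)^2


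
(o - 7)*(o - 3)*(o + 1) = o^3 - 9*o^2 + 11*o + 21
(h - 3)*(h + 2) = h^2 - h - 6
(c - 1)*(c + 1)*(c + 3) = c^3 + 3*c^2 - c - 3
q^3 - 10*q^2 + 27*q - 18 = (q - 6)*(q - 3)*(q - 1)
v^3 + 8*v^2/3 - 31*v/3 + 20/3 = (v - 4/3)*(v - 1)*(v + 5)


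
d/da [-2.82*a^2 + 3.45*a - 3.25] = 3.45 - 5.64*a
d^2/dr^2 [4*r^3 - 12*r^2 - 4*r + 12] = 24*r - 24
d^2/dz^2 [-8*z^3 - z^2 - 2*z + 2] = -48*z - 2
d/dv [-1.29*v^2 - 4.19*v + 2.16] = -2.58*v - 4.19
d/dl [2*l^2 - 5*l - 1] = 4*l - 5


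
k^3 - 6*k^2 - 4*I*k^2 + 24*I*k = k*(k - 6)*(k - 4*I)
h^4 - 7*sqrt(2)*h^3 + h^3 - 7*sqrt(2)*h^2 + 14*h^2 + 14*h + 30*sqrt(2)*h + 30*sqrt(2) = (h + 1)*(h - 5*sqrt(2))*(h - 3*sqrt(2))*(h + sqrt(2))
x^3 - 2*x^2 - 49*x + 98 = (x - 7)*(x - 2)*(x + 7)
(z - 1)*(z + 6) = z^2 + 5*z - 6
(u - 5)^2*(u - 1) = u^3 - 11*u^2 + 35*u - 25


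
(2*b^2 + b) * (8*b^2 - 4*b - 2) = 16*b^4 - 8*b^2 - 2*b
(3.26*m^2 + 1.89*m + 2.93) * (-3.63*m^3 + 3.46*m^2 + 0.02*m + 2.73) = -11.8338*m^5 + 4.4189*m^4 - 4.0313*m^3 + 19.0754*m^2 + 5.2183*m + 7.9989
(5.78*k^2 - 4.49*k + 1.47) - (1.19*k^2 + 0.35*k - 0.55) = 4.59*k^2 - 4.84*k + 2.02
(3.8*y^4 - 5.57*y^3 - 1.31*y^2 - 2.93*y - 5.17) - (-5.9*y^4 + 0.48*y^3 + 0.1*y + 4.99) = 9.7*y^4 - 6.05*y^3 - 1.31*y^2 - 3.03*y - 10.16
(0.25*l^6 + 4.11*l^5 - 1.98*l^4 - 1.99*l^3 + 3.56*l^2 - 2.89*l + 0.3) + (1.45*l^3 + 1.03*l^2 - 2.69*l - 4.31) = 0.25*l^6 + 4.11*l^5 - 1.98*l^4 - 0.54*l^3 + 4.59*l^2 - 5.58*l - 4.01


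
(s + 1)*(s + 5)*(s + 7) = s^3 + 13*s^2 + 47*s + 35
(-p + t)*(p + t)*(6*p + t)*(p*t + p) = -6*p^4*t - 6*p^4 - p^3*t^2 - p^3*t + 6*p^2*t^3 + 6*p^2*t^2 + p*t^4 + p*t^3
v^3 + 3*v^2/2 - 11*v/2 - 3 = (v - 2)*(v + 1/2)*(v + 3)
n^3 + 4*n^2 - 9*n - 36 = (n - 3)*(n + 3)*(n + 4)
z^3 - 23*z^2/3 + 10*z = z*(z - 6)*(z - 5/3)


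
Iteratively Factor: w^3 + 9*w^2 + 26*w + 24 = (w + 3)*(w^2 + 6*w + 8) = (w + 2)*(w + 3)*(w + 4)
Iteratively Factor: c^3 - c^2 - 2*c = (c)*(c^2 - c - 2) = c*(c - 2)*(c + 1)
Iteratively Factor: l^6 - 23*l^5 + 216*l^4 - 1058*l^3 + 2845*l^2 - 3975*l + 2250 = (l - 3)*(l^5 - 20*l^4 + 156*l^3 - 590*l^2 + 1075*l - 750) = (l - 3)^2*(l^4 - 17*l^3 + 105*l^2 - 275*l + 250) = (l - 5)*(l - 3)^2*(l^3 - 12*l^2 + 45*l - 50) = (l - 5)^2*(l - 3)^2*(l^2 - 7*l + 10) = (l - 5)^2*(l - 3)^2*(l - 2)*(l - 5)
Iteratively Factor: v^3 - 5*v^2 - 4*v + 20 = (v - 2)*(v^2 - 3*v - 10) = (v - 5)*(v - 2)*(v + 2)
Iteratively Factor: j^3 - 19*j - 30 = (j - 5)*(j^2 + 5*j + 6) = (j - 5)*(j + 3)*(j + 2)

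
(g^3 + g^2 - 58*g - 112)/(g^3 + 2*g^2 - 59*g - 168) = (g + 2)/(g + 3)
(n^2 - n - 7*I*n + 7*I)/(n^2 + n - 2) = (n - 7*I)/(n + 2)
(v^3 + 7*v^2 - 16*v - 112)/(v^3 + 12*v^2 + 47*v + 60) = (v^2 + 3*v - 28)/(v^2 + 8*v + 15)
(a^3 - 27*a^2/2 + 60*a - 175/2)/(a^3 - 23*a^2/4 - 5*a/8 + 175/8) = 4*(2*a^2 - 17*a + 35)/(8*a^2 - 6*a - 35)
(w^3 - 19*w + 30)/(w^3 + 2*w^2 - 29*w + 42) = (w + 5)/(w + 7)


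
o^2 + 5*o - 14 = (o - 2)*(o + 7)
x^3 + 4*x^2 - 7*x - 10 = (x - 2)*(x + 1)*(x + 5)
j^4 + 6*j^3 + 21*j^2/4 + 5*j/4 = j*(j + 1/2)^2*(j + 5)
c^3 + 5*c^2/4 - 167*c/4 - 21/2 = (c - 6)*(c + 1/4)*(c + 7)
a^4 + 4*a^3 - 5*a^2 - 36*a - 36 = (a - 3)*(a + 2)^2*(a + 3)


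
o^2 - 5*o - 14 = (o - 7)*(o + 2)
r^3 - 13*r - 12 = (r - 4)*(r + 1)*(r + 3)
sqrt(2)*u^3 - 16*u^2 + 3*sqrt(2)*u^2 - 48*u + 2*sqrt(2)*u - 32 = (u + 2)*(u - 8*sqrt(2))*(sqrt(2)*u + sqrt(2))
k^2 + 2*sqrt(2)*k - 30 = (k - 3*sqrt(2))*(k + 5*sqrt(2))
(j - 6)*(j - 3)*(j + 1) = j^3 - 8*j^2 + 9*j + 18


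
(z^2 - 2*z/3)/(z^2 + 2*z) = (z - 2/3)/(z + 2)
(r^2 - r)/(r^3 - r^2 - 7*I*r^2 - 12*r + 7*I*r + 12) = r/(r^2 - 7*I*r - 12)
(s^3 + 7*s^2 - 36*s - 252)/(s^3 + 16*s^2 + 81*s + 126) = (s - 6)/(s + 3)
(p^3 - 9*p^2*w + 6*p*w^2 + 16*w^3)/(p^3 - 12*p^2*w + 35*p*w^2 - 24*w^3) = (p^2 - p*w - 2*w^2)/(p^2 - 4*p*w + 3*w^2)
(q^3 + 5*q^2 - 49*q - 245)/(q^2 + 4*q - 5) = (q^2 - 49)/(q - 1)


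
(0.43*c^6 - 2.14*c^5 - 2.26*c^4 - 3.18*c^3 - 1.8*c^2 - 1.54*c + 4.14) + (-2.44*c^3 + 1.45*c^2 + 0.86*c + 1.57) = 0.43*c^6 - 2.14*c^5 - 2.26*c^4 - 5.62*c^3 - 0.35*c^2 - 0.68*c + 5.71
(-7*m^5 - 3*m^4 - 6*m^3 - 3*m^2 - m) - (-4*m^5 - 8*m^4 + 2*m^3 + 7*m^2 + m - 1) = -3*m^5 + 5*m^4 - 8*m^3 - 10*m^2 - 2*m + 1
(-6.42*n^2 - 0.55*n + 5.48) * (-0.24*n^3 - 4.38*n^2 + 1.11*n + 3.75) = 1.5408*n^5 + 28.2516*n^4 - 6.0324*n^3 - 48.6879*n^2 + 4.0203*n + 20.55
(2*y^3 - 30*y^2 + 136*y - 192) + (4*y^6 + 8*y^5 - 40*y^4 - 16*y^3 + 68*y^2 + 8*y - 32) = 4*y^6 + 8*y^5 - 40*y^4 - 14*y^3 + 38*y^2 + 144*y - 224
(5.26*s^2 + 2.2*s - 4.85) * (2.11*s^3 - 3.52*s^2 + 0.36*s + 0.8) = 11.0986*s^5 - 13.8732*s^4 - 16.0839*s^3 + 22.072*s^2 + 0.0140000000000005*s - 3.88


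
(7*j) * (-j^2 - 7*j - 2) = -7*j^3 - 49*j^2 - 14*j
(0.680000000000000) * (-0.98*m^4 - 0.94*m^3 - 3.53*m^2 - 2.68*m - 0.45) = -0.6664*m^4 - 0.6392*m^3 - 2.4004*m^2 - 1.8224*m - 0.306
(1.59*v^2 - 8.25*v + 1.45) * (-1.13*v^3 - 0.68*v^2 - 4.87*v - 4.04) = -1.7967*v^5 + 8.2413*v^4 - 3.7718*v^3 + 32.7679*v^2 + 26.2685*v - 5.858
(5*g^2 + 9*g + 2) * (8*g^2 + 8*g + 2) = 40*g^4 + 112*g^3 + 98*g^2 + 34*g + 4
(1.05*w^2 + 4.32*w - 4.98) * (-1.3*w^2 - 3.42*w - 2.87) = -1.365*w^4 - 9.207*w^3 - 11.3139*w^2 + 4.6332*w + 14.2926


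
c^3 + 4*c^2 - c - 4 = (c - 1)*(c + 1)*(c + 4)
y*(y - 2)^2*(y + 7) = y^4 + 3*y^3 - 24*y^2 + 28*y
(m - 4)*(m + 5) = m^2 + m - 20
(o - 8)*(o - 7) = o^2 - 15*o + 56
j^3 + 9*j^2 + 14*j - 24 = (j - 1)*(j + 4)*(j + 6)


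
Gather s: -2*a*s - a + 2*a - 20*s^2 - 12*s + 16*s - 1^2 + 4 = a - 20*s^2 + s*(4 - 2*a) + 3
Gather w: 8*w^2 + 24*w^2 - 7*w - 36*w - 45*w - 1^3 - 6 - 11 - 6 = 32*w^2 - 88*w - 24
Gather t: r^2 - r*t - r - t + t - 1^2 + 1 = r^2 - r*t - r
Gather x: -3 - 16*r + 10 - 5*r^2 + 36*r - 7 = -5*r^2 + 20*r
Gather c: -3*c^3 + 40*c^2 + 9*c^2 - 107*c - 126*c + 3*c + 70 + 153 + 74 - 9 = -3*c^3 + 49*c^2 - 230*c + 288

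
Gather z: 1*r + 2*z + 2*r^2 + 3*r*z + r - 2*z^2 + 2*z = 2*r^2 + 2*r - 2*z^2 + z*(3*r + 4)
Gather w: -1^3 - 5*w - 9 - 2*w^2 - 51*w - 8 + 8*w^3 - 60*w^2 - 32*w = 8*w^3 - 62*w^2 - 88*w - 18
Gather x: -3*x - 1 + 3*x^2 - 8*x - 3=3*x^2 - 11*x - 4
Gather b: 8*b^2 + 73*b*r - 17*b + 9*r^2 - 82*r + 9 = 8*b^2 + b*(73*r - 17) + 9*r^2 - 82*r + 9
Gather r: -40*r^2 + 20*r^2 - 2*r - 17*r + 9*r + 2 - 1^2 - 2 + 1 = -20*r^2 - 10*r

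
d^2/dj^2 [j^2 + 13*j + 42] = 2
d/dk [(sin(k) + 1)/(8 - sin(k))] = 9*cos(k)/(sin(k) - 8)^2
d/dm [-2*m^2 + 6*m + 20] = 6 - 4*m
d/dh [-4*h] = -4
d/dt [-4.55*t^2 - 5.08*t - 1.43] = -9.1*t - 5.08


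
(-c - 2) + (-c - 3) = -2*c - 5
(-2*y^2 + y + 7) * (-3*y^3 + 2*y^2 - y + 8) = 6*y^5 - 7*y^4 - 17*y^3 - 3*y^2 + y + 56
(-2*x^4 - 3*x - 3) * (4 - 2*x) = 4*x^5 - 8*x^4 + 6*x^2 - 6*x - 12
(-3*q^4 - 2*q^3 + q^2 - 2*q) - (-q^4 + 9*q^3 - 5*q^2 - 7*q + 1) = -2*q^4 - 11*q^3 + 6*q^2 + 5*q - 1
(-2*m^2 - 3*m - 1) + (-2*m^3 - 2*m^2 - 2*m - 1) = -2*m^3 - 4*m^2 - 5*m - 2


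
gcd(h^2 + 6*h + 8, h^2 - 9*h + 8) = 1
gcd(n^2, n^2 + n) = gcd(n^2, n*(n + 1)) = n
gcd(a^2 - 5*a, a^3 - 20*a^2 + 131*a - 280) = a - 5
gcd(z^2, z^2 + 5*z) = z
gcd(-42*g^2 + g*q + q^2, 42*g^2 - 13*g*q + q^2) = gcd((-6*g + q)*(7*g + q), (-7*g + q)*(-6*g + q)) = -6*g + q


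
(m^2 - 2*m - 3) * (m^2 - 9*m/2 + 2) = m^4 - 13*m^3/2 + 8*m^2 + 19*m/2 - 6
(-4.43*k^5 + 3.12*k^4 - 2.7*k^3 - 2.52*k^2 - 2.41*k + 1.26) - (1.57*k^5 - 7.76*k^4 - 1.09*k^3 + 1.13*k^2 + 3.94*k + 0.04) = -6.0*k^5 + 10.88*k^4 - 1.61*k^3 - 3.65*k^2 - 6.35*k + 1.22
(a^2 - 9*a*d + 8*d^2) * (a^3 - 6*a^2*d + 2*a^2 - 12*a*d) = a^5 - 15*a^4*d + 2*a^4 + 62*a^3*d^2 - 30*a^3*d - 48*a^2*d^3 + 124*a^2*d^2 - 96*a*d^3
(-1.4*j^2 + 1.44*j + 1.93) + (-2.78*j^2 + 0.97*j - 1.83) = -4.18*j^2 + 2.41*j + 0.0999999999999999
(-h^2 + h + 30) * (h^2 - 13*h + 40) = -h^4 + 14*h^3 - 23*h^2 - 350*h + 1200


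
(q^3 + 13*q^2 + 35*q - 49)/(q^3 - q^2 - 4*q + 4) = (q^2 + 14*q + 49)/(q^2 - 4)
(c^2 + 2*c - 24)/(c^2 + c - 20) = (c + 6)/(c + 5)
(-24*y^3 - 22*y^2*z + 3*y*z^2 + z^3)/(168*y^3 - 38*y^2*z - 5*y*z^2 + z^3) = (-y - z)/(7*y - z)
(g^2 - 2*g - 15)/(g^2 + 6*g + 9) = (g - 5)/(g + 3)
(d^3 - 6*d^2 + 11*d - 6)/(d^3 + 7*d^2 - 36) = (d^2 - 4*d + 3)/(d^2 + 9*d + 18)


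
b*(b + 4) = b^2 + 4*b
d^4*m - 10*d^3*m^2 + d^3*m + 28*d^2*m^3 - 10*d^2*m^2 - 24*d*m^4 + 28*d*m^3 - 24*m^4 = (d - 6*m)*(d - 2*m)^2*(d*m + m)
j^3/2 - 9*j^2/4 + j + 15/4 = (j/2 + 1/2)*(j - 3)*(j - 5/2)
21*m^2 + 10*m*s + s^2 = (3*m + s)*(7*m + s)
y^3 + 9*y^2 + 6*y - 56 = (y - 2)*(y + 4)*(y + 7)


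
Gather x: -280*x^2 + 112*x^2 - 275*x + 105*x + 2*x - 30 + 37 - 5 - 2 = -168*x^2 - 168*x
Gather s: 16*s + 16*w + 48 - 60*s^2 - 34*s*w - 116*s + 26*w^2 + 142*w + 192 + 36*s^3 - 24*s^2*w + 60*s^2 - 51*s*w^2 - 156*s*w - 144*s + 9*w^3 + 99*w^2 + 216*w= 36*s^3 - 24*s^2*w + s*(-51*w^2 - 190*w - 244) + 9*w^3 + 125*w^2 + 374*w + 240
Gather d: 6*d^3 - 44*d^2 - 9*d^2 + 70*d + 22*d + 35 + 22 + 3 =6*d^3 - 53*d^2 + 92*d + 60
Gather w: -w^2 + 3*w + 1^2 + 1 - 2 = -w^2 + 3*w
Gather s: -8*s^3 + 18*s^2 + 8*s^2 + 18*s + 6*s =-8*s^3 + 26*s^2 + 24*s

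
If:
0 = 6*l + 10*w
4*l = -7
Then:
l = -7/4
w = 21/20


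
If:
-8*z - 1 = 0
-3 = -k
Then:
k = 3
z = -1/8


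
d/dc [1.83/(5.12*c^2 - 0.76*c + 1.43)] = (1.3908 - 18.7392*c)/(5.12*c^2 - 0.76*c + 1.43)^2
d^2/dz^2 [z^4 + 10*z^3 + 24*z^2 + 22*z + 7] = 12*z^2 + 60*z + 48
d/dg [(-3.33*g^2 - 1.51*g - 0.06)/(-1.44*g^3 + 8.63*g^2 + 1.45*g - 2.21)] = (-4.7952*g^4 - 4.3488*g^3 + 7.9436*g^2 + 15.7542*g + 3.4241)/(2.0736*g^6 - 24.8544*g^5 + 70.3009*g^4 + 31.3918*g^3 - 36.0421*g^2 - 6.409*g + 4.8841)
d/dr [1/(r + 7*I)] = -1/(r + 7*I)^2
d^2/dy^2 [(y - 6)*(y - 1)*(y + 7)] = 6*y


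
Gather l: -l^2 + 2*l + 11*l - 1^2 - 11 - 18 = -l^2 + 13*l - 30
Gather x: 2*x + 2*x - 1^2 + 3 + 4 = 4*x + 6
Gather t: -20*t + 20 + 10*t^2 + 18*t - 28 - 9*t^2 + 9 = t^2 - 2*t + 1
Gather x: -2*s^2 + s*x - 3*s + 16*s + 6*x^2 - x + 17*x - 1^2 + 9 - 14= -2*s^2 + 13*s + 6*x^2 + x*(s + 16) - 6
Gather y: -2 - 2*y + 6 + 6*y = 4*y + 4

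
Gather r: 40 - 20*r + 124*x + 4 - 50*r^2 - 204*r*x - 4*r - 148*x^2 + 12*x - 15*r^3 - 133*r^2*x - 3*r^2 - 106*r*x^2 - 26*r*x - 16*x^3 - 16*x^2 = -15*r^3 + r^2*(-133*x - 53) + r*(-106*x^2 - 230*x - 24) - 16*x^3 - 164*x^2 + 136*x + 44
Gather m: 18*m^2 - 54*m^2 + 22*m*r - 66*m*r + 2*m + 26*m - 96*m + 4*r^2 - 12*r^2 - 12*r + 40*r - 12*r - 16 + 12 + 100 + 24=-36*m^2 + m*(-44*r - 68) - 8*r^2 + 16*r + 120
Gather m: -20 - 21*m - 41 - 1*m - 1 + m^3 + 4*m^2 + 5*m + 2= m^3 + 4*m^2 - 17*m - 60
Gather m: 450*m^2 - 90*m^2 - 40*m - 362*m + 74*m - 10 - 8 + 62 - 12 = 360*m^2 - 328*m + 32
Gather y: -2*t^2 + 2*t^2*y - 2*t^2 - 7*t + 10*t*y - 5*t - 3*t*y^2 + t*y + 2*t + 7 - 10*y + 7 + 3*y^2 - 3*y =-4*t^2 - 10*t + y^2*(3 - 3*t) + y*(2*t^2 + 11*t - 13) + 14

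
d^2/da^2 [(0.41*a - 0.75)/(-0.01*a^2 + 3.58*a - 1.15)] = (-(0.02*a - 3.58)*(0.04*a - 7.16)*(0.41*a - 0.75) + (0.0246*a - 2.9506)*(0.01*a^2 - 3.58*a + 1.15))/(0.01*a^2 - 3.58*a + 1.15)^3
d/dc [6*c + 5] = 6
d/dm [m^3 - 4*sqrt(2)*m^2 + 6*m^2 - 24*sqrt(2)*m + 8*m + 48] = 3*m^2 - 8*sqrt(2)*m + 12*m - 24*sqrt(2) + 8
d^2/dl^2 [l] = 0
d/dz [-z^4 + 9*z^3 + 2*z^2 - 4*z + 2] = -4*z^3 + 27*z^2 + 4*z - 4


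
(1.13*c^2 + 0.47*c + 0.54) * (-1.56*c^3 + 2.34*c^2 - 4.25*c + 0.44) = -1.7628*c^5 + 1.911*c^4 - 4.5451*c^3 - 0.2367*c^2 - 2.0882*c + 0.2376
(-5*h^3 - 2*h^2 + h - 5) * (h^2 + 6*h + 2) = -5*h^5 - 32*h^4 - 21*h^3 - 3*h^2 - 28*h - 10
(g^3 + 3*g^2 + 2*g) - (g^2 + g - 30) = g^3 + 2*g^2 + g + 30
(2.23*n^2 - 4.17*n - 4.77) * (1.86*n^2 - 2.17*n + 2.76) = 4.1478*n^4 - 12.5953*n^3 + 6.3315*n^2 - 1.1583*n - 13.1652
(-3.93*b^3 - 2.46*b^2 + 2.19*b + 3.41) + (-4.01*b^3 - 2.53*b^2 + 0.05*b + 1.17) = -7.94*b^3 - 4.99*b^2 + 2.24*b + 4.58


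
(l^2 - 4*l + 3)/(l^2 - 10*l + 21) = (l - 1)/(l - 7)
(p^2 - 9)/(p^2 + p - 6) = (p - 3)/(p - 2)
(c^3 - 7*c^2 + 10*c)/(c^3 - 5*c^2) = (c - 2)/c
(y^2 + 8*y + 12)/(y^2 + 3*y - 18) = (y + 2)/(y - 3)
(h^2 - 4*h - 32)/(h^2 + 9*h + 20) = (h - 8)/(h + 5)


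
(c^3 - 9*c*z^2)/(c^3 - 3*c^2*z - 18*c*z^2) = (-c + 3*z)/(-c + 6*z)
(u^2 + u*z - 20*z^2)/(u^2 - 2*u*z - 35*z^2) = (-u + 4*z)/(-u + 7*z)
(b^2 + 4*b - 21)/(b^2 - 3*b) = (b + 7)/b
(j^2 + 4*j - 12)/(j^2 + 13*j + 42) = (j - 2)/(j + 7)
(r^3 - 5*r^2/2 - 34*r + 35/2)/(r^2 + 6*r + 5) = (2*r^2 - 15*r + 7)/(2*(r + 1))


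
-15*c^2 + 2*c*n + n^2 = (-3*c + n)*(5*c + n)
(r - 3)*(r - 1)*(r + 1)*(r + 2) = r^4 - r^3 - 7*r^2 + r + 6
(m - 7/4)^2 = m^2 - 7*m/2 + 49/16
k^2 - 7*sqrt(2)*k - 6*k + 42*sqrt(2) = (k - 6)*(k - 7*sqrt(2))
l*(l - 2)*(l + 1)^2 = l^4 - 3*l^2 - 2*l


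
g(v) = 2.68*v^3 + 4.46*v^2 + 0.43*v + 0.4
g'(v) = 8.04*v^2 + 8.92*v + 0.43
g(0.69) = 3.70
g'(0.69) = 10.41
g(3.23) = 138.63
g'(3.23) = 113.12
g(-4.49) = -154.21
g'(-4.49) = 122.47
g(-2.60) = -17.67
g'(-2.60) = 31.59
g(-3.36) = -52.35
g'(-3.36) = 61.23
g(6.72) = 1017.98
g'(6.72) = 423.45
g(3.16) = 130.86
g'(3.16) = 108.90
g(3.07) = 121.30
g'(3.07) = 103.59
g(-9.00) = -1595.93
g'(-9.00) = 571.39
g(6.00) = 742.42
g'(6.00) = 343.39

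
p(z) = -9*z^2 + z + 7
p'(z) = 1 - 18*z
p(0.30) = 6.49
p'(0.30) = -4.40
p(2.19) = -33.97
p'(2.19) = -38.42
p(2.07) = -29.49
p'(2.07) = -36.26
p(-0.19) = 6.49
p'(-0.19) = 4.42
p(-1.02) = -3.38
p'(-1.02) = 19.36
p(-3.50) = -106.75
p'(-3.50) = 64.00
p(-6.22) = -347.42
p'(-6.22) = 112.96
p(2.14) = -32.08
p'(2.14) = -37.52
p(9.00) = -713.00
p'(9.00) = -161.00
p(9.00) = -713.00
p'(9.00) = -161.00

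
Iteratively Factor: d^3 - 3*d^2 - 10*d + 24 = (d - 2)*(d^2 - d - 12) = (d - 2)*(d + 3)*(d - 4)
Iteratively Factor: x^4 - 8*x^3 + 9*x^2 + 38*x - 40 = (x - 1)*(x^3 - 7*x^2 + 2*x + 40) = (x - 4)*(x - 1)*(x^2 - 3*x - 10) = (x - 5)*(x - 4)*(x - 1)*(x + 2)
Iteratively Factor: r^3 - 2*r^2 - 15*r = (r + 3)*(r^2 - 5*r) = (r - 5)*(r + 3)*(r)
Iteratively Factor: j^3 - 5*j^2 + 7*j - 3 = (j - 1)*(j^2 - 4*j + 3) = (j - 1)^2*(j - 3)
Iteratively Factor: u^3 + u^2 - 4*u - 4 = (u - 2)*(u^2 + 3*u + 2) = (u - 2)*(u + 1)*(u + 2)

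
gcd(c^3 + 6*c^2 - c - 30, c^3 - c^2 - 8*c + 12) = c^2 + c - 6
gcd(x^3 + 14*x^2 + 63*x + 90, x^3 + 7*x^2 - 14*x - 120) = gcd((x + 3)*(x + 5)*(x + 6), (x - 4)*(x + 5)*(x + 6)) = x^2 + 11*x + 30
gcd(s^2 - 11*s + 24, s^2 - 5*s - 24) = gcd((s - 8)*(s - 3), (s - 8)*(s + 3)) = s - 8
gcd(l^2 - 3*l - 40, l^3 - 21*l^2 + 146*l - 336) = l - 8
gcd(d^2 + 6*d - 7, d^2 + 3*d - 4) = d - 1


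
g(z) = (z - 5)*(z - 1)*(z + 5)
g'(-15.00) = 680.00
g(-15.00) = -3200.00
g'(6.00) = 71.00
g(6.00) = 55.00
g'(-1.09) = -19.26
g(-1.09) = 49.77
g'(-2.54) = -0.57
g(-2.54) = 65.66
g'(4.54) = 27.75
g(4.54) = -15.53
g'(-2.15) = -6.83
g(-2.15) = 64.19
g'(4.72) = 32.40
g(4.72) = -10.12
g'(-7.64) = 165.39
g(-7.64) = -288.31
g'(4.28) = 21.40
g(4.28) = -21.92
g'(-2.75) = 3.19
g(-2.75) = 65.39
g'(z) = (z - 5)*(z - 1) + (z - 5)*(z + 5) + (z - 1)*(z + 5)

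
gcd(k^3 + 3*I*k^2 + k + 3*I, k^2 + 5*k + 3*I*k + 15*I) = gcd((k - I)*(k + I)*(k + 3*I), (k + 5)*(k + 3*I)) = k + 3*I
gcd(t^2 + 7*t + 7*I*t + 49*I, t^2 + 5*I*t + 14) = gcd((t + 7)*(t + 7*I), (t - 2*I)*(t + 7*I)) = t + 7*I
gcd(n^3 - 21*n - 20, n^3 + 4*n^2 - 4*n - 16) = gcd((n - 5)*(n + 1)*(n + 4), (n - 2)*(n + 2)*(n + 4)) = n + 4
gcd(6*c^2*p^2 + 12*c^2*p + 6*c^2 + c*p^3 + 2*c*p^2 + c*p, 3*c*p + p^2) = 1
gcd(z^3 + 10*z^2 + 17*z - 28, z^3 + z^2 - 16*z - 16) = z + 4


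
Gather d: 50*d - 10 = 50*d - 10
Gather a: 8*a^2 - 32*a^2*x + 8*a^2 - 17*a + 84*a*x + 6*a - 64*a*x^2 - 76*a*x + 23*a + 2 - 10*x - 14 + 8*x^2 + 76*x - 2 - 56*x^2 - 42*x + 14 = a^2*(16 - 32*x) + a*(-64*x^2 + 8*x + 12) - 48*x^2 + 24*x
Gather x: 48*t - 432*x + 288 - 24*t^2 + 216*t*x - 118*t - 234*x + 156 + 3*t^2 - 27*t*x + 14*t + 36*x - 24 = -21*t^2 - 56*t + x*(189*t - 630) + 420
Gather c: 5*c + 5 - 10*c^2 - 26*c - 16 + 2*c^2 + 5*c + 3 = -8*c^2 - 16*c - 8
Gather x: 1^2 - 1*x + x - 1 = 0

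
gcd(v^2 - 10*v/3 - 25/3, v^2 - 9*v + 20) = v - 5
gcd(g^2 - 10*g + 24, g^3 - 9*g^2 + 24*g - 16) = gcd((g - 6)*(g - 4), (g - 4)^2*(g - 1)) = g - 4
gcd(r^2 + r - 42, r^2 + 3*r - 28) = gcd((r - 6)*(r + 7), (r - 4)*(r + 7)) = r + 7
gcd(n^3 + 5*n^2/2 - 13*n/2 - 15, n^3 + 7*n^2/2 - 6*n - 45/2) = n^2 + n/2 - 15/2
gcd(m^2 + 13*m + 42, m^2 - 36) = m + 6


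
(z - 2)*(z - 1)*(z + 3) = z^3 - 7*z + 6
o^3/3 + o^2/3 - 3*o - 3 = (o/3 + 1)*(o - 3)*(o + 1)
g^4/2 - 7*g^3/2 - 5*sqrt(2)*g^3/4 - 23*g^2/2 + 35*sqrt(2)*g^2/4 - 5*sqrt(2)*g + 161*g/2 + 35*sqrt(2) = (g/2 + sqrt(2))*(g - 7)*(g - 5*sqrt(2))*(g + sqrt(2)/2)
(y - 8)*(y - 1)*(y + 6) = y^3 - 3*y^2 - 46*y + 48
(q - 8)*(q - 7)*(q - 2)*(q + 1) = q^4 - 16*q^3 + 69*q^2 - 26*q - 112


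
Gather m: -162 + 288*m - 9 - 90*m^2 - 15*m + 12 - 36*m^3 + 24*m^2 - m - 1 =-36*m^3 - 66*m^2 + 272*m - 160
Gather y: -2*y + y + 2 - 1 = 1 - y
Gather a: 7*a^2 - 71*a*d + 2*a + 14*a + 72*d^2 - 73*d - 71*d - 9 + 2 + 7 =7*a^2 + a*(16 - 71*d) + 72*d^2 - 144*d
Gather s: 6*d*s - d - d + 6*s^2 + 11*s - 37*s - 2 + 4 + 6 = -2*d + 6*s^2 + s*(6*d - 26) + 8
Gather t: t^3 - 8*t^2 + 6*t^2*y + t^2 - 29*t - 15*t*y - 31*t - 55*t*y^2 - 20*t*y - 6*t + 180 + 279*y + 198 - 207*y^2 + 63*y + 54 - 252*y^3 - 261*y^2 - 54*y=t^3 + t^2*(6*y - 7) + t*(-55*y^2 - 35*y - 66) - 252*y^3 - 468*y^2 + 288*y + 432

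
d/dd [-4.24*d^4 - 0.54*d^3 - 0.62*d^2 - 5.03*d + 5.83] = -16.96*d^3 - 1.62*d^2 - 1.24*d - 5.03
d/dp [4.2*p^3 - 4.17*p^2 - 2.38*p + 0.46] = 12.6*p^2 - 8.34*p - 2.38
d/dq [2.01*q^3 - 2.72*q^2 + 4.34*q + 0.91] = 6.03*q^2 - 5.44*q + 4.34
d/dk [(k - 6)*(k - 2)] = 2*k - 8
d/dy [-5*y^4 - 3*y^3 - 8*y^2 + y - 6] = -20*y^3 - 9*y^2 - 16*y + 1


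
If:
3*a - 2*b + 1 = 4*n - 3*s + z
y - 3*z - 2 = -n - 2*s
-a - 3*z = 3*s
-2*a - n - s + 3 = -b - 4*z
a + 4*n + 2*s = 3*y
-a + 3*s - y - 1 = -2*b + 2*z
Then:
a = 57/34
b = 32/17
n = 8/17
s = -4/17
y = 35/34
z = -11/34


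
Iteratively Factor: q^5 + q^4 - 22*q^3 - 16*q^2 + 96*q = (q - 4)*(q^4 + 5*q^3 - 2*q^2 - 24*q) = q*(q - 4)*(q^3 + 5*q^2 - 2*q - 24) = q*(q - 4)*(q - 2)*(q^2 + 7*q + 12) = q*(q - 4)*(q - 2)*(q + 3)*(q + 4)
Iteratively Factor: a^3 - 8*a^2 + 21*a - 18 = (a - 3)*(a^2 - 5*a + 6) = (a - 3)^2*(a - 2)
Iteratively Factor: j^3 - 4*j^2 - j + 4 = (j + 1)*(j^2 - 5*j + 4) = (j - 4)*(j + 1)*(j - 1)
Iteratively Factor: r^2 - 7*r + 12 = (r - 3)*(r - 4)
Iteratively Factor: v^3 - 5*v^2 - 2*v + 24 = (v - 4)*(v^2 - v - 6) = (v - 4)*(v - 3)*(v + 2)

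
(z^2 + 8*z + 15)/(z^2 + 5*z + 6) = (z + 5)/(z + 2)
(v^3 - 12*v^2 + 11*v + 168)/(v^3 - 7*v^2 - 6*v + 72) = (v^2 - 15*v + 56)/(v^2 - 10*v + 24)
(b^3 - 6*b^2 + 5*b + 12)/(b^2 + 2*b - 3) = (b^3 - 6*b^2 + 5*b + 12)/(b^2 + 2*b - 3)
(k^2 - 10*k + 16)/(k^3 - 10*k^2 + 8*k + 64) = (k - 2)/(k^2 - 2*k - 8)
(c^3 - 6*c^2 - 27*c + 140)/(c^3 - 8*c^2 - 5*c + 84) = (c + 5)/(c + 3)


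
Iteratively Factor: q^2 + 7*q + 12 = (q + 4)*(q + 3)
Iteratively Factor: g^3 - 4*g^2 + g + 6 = (g - 2)*(g^2 - 2*g - 3) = (g - 2)*(g + 1)*(g - 3)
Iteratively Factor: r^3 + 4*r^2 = (r + 4)*(r^2) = r*(r + 4)*(r)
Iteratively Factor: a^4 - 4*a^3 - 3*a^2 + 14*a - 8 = (a + 2)*(a^3 - 6*a^2 + 9*a - 4) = (a - 1)*(a + 2)*(a^2 - 5*a + 4) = (a - 4)*(a - 1)*(a + 2)*(a - 1)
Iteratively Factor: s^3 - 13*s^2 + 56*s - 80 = (s - 5)*(s^2 - 8*s + 16) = (s - 5)*(s - 4)*(s - 4)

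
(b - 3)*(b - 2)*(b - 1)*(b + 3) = b^4 - 3*b^3 - 7*b^2 + 27*b - 18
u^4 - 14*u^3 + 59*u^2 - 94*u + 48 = (u - 8)*(u - 3)*(u - 2)*(u - 1)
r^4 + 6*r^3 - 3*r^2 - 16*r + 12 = (r - 1)^2*(r + 2)*(r + 6)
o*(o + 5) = o^2 + 5*o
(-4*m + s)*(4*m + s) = -16*m^2 + s^2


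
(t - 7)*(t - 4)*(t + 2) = t^3 - 9*t^2 + 6*t + 56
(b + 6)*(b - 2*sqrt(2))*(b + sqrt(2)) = b^3 - sqrt(2)*b^2 + 6*b^2 - 6*sqrt(2)*b - 4*b - 24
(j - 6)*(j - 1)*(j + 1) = j^3 - 6*j^2 - j + 6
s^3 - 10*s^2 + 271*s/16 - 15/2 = (s - 8)*(s - 5/4)*(s - 3/4)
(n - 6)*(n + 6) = n^2 - 36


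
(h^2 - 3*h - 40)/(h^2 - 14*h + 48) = (h + 5)/(h - 6)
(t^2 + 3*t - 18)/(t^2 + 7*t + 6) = (t - 3)/(t + 1)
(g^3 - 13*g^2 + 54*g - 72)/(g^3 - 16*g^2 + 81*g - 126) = (g - 4)/(g - 7)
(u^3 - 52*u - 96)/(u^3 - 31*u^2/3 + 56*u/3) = 3*(u^2 + 8*u + 12)/(u*(3*u - 7))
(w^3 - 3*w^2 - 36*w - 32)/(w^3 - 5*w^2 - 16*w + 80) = (w^2 - 7*w - 8)/(w^2 - 9*w + 20)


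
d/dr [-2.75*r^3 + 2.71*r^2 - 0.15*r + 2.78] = -8.25*r^2 + 5.42*r - 0.15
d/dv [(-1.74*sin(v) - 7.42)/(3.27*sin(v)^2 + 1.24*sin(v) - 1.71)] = (5.6898*sin(v)^2 + 48.5268*sin(v) + 12.1762)*cos(v)/(10.6929*sin(v)^4 + 8.1096*sin(v)^3 - 9.6458*sin(v)^2 - 4.2408*sin(v) + 2.9241)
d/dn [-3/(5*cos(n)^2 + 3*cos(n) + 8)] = -3*(10*cos(n) + 3)*sin(n)/(5*cos(n)^2 + 3*cos(n) + 8)^2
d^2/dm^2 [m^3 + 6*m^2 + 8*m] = 6*m + 12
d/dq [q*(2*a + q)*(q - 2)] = 4*a*q - 4*a + 3*q^2 - 4*q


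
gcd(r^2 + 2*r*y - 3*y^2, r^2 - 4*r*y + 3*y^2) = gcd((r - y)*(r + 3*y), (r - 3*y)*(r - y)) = -r + y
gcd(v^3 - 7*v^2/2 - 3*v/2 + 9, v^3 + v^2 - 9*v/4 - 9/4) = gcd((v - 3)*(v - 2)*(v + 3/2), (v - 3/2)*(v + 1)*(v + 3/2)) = v + 3/2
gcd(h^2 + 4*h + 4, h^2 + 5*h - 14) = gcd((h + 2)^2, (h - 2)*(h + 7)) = 1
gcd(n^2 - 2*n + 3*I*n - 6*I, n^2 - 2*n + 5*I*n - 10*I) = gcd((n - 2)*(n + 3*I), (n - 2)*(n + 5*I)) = n - 2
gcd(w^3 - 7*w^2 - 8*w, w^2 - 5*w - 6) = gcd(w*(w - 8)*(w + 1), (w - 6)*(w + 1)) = w + 1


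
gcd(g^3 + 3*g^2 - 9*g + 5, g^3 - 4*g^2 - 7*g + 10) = g - 1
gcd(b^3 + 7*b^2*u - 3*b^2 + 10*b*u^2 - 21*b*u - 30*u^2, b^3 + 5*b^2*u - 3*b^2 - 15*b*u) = b^2 + 5*b*u - 3*b - 15*u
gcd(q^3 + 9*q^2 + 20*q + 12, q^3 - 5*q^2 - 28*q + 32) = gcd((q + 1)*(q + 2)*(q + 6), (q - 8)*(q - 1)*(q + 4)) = 1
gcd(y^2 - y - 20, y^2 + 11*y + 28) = y + 4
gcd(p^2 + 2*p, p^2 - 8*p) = p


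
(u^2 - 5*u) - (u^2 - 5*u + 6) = -6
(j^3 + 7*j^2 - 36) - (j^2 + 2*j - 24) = j^3 + 6*j^2 - 2*j - 12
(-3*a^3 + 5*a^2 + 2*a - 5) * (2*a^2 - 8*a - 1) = -6*a^5 + 34*a^4 - 33*a^3 - 31*a^2 + 38*a + 5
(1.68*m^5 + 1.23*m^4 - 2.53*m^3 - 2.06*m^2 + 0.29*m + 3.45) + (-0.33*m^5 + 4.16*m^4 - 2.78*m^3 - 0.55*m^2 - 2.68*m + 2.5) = 1.35*m^5 + 5.39*m^4 - 5.31*m^3 - 2.61*m^2 - 2.39*m + 5.95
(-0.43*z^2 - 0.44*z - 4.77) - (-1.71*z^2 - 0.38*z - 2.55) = 1.28*z^2 - 0.06*z - 2.22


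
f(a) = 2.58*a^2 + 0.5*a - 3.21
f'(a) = 5.16*a + 0.5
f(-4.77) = 53.11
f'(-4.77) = -24.11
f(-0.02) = -3.22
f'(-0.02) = 0.40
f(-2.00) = 6.11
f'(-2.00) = -9.82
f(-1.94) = 5.53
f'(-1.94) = -9.51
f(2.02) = 8.33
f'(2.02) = 10.92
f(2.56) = 14.98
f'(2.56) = 13.71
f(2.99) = 21.35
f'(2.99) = 15.93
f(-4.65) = 50.25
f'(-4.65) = -23.49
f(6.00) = 92.67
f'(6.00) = 31.46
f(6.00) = 92.67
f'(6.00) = 31.46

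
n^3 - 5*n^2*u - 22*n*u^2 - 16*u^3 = (n - 8*u)*(n + u)*(n + 2*u)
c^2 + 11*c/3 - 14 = (c - 7/3)*(c + 6)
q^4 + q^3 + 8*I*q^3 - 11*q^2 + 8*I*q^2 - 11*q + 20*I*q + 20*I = (q + 1)*(q - I)*(q + 4*I)*(q + 5*I)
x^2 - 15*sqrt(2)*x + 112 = (x - 8*sqrt(2))*(x - 7*sqrt(2))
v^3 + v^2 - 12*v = v*(v - 3)*(v + 4)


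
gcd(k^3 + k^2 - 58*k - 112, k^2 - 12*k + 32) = k - 8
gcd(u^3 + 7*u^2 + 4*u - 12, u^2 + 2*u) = u + 2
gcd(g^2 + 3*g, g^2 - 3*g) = g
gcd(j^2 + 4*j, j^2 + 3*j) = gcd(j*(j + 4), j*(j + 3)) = j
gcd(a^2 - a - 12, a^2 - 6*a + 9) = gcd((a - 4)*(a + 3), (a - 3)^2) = 1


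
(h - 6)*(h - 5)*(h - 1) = h^3 - 12*h^2 + 41*h - 30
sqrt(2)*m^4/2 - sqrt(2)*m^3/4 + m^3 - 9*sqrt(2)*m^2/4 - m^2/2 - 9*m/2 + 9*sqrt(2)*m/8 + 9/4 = (m - 1/2)*(m - 3*sqrt(2)/2)*(m + 3*sqrt(2)/2)*(sqrt(2)*m/2 + 1)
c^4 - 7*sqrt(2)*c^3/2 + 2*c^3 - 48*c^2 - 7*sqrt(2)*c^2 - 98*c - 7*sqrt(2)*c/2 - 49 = (c + 1)^2*(c - 7*sqrt(2))*(c + 7*sqrt(2)/2)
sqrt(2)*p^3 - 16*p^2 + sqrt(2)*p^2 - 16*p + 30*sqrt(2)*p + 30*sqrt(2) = (p - 5*sqrt(2))*(p - 3*sqrt(2))*(sqrt(2)*p + sqrt(2))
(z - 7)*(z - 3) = z^2 - 10*z + 21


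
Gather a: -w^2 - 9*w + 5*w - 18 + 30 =-w^2 - 4*w + 12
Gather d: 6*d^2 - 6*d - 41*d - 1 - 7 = 6*d^2 - 47*d - 8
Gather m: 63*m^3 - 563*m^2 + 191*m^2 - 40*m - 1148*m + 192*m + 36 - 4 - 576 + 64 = 63*m^3 - 372*m^2 - 996*m - 480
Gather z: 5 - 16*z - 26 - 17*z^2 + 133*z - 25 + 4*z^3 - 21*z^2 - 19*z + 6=4*z^3 - 38*z^2 + 98*z - 40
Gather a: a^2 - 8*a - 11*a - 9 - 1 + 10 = a^2 - 19*a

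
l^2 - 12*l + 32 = (l - 8)*(l - 4)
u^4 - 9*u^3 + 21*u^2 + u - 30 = (u - 5)*(u - 3)*(u - 2)*(u + 1)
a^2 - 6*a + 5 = (a - 5)*(a - 1)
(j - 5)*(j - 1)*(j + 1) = j^3 - 5*j^2 - j + 5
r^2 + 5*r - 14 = (r - 2)*(r + 7)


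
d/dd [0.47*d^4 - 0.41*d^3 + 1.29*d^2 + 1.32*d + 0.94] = 1.88*d^3 - 1.23*d^2 + 2.58*d + 1.32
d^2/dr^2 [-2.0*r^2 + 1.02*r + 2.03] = -4.00000000000000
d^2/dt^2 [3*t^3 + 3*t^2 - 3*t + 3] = 18*t + 6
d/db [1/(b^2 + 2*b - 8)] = 2*(-b - 1)/(b^2 + 2*b - 8)^2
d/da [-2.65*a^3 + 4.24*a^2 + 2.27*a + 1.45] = -7.95*a^2 + 8.48*a + 2.27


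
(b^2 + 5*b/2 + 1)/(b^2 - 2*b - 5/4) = 2*(b + 2)/(2*b - 5)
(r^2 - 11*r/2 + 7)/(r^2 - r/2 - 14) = (-2*r^2 + 11*r - 14)/(-2*r^2 + r + 28)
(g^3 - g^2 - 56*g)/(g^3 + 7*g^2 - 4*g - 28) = g*(g - 8)/(g^2 - 4)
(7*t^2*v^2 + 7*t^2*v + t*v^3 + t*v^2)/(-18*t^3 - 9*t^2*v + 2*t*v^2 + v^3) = t*v*(-7*t*v - 7*t - v^2 - v)/(18*t^3 + 9*t^2*v - 2*t*v^2 - v^3)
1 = 1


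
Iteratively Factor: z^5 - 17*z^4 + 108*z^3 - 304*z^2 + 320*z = (z)*(z^4 - 17*z^3 + 108*z^2 - 304*z + 320) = z*(z - 4)*(z^3 - 13*z^2 + 56*z - 80) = z*(z - 4)^2*(z^2 - 9*z + 20) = z*(z - 5)*(z - 4)^2*(z - 4)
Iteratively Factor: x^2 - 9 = (x - 3)*(x + 3)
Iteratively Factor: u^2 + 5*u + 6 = (u + 3)*(u + 2)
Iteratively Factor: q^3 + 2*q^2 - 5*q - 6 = (q + 1)*(q^2 + q - 6) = (q - 2)*(q + 1)*(q + 3)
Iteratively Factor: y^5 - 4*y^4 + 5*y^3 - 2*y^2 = (y)*(y^4 - 4*y^3 + 5*y^2 - 2*y) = y*(y - 1)*(y^3 - 3*y^2 + 2*y) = y*(y - 2)*(y - 1)*(y^2 - y) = y^2*(y - 2)*(y - 1)*(y - 1)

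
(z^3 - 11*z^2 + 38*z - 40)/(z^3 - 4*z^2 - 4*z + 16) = (z - 5)/(z + 2)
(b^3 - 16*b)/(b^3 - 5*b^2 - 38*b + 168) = b*(b + 4)/(b^2 - b - 42)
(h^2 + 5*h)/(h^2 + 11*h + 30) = h/(h + 6)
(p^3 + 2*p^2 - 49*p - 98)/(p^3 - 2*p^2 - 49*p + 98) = (p + 2)/(p - 2)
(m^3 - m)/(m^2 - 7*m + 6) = m*(m + 1)/(m - 6)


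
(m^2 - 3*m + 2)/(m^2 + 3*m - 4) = (m - 2)/(m + 4)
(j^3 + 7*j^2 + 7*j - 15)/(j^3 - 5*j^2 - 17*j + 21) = (j + 5)/(j - 7)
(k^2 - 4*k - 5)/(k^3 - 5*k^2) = (k + 1)/k^2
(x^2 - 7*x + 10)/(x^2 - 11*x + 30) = (x - 2)/(x - 6)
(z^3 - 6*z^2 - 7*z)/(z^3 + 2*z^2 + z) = (z - 7)/(z + 1)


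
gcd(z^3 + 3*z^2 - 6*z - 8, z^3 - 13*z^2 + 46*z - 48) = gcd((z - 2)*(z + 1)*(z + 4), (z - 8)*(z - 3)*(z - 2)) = z - 2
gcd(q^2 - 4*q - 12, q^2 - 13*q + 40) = 1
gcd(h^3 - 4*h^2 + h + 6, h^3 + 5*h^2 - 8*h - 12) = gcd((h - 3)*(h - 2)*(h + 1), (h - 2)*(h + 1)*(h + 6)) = h^2 - h - 2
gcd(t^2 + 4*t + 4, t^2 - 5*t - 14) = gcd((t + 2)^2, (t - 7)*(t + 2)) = t + 2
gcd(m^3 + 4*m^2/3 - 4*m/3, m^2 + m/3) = m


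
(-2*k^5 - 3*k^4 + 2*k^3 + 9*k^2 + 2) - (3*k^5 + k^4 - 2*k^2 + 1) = -5*k^5 - 4*k^4 + 2*k^3 + 11*k^2 + 1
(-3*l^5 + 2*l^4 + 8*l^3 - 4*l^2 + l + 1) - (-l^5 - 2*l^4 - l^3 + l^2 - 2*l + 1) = -2*l^5 + 4*l^4 + 9*l^3 - 5*l^2 + 3*l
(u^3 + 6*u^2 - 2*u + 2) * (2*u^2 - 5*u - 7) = 2*u^5 + 7*u^4 - 41*u^3 - 28*u^2 + 4*u - 14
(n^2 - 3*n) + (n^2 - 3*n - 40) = 2*n^2 - 6*n - 40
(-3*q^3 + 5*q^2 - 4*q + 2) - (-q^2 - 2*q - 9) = -3*q^3 + 6*q^2 - 2*q + 11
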